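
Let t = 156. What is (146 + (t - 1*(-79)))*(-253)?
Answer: -96393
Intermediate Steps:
(146 + (t - 1*(-79)))*(-253) = (146 + (156 - 1*(-79)))*(-253) = (146 + (156 + 79))*(-253) = (146 + 235)*(-253) = 381*(-253) = -96393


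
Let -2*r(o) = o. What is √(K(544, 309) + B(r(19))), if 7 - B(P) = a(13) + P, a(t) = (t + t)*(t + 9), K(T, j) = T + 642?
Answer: √2522/2 ≈ 25.110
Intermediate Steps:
r(o) = -o/2
K(T, j) = 642 + T
a(t) = 2*t*(9 + t) (a(t) = (2*t)*(9 + t) = 2*t*(9 + t))
B(P) = -565 - P (B(P) = 7 - (2*13*(9 + 13) + P) = 7 - (2*13*22 + P) = 7 - (572 + P) = 7 + (-572 - P) = -565 - P)
√(K(544, 309) + B(r(19))) = √((642 + 544) + (-565 - (-1)*19/2)) = √(1186 + (-565 - 1*(-19/2))) = √(1186 + (-565 + 19/2)) = √(1186 - 1111/2) = √(1261/2) = √2522/2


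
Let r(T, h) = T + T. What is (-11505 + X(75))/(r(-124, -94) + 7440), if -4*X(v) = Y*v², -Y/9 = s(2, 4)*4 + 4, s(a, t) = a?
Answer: 70185/3596 ≈ 19.518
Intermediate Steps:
r(T, h) = 2*T
Y = -108 (Y = -9*(2*4 + 4) = -9*(8 + 4) = -9*12 = -108)
X(v) = 27*v² (X(v) = -(-27)*v² = 27*v²)
(-11505 + X(75))/(r(-124, -94) + 7440) = (-11505 + 27*75²)/(2*(-124) + 7440) = (-11505 + 27*5625)/(-248 + 7440) = (-11505 + 151875)/7192 = 140370*(1/7192) = 70185/3596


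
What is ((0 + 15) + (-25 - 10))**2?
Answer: 400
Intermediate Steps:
((0 + 15) + (-25 - 10))**2 = (15 - 35)**2 = (-20)**2 = 400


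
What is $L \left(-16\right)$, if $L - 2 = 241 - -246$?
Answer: $-7824$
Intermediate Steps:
$L = 489$ ($L = 2 + \left(241 - -246\right) = 2 + \left(241 + 246\right) = 2 + 487 = 489$)
$L \left(-16\right) = 489 \left(-16\right) = -7824$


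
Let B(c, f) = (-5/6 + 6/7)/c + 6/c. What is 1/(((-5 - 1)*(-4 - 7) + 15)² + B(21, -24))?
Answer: 882/5787055 ≈ 0.00015241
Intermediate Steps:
B(c, f) = 253/(42*c) (B(c, f) = (-5*⅙ + 6*(⅐))/c + 6/c = (-⅚ + 6/7)/c + 6/c = 1/(42*c) + 6/c = 253/(42*c))
1/(((-5 - 1)*(-4 - 7) + 15)² + B(21, -24)) = 1/(((-5 - 1)*(-4 - 7) + 15)² + (253/42)/21) = 1/((-6*(-11) + 15)² + (253/42)*(1/21)) = 1/((66 + 15)² + 253/882) = 1/(81² + 253/882) = 1/(6561 + 253/882) = 1/(5787055/882) = 882/5787055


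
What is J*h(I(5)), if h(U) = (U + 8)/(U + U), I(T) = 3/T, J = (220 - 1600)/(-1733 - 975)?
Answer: 4945/1354 ≈ 3.6521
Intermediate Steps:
J = 345/677 (J = -1380/(-2708) = -1380*(-1/2708) = 345/677 ≈ 0.50960)
h(U) = (8 + U)/(2*U) (h(U) = (8 + U)/((2*U)) = (8 + U)*(1/(2*U)) = (8 + U)/(2*U))
J*h(I(5)) = 345*((8 + 3/5)/(2*((3/5))))/677 = 345*((8 + 3*(1/5))/(2*((3*(1/5)))))/677 = 345*((8 + 3/5)/(2*(3/5)))/677 = 345*((1/2)*(5/3)*(43/5))/677 = (345/677)*(43/6) = 4945/1354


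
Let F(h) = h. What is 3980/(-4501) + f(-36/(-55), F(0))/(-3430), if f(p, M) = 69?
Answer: -1994567/2205490 ≈ -0.90436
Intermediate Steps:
3980/(-4501) + f(-36/(-55), F(0))/(-3430) = 3980/(-4501) + 69/(-3430) = 3980*(-1/4501) + 69*(-1/3430) = -3980/4501 - 69/3430 = -1994567/2205490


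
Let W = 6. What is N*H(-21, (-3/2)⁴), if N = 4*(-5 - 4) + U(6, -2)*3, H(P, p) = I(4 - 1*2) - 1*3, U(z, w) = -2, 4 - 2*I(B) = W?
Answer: 168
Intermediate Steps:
I(B) = -1 (I(B) = 2 - ½*6 = 2 - 3 = -1)
H(P, p) = -4 (H(P, p) = -1 - 1*3 = -1 - 3 = -4)
N = -42 (N = 4*(-5 - 4) - 2*3 = 4*(-9) - 6 = -36 - 6 = -42)
N*H(-21, (-3/2)⁴) = -42*(-4) = 168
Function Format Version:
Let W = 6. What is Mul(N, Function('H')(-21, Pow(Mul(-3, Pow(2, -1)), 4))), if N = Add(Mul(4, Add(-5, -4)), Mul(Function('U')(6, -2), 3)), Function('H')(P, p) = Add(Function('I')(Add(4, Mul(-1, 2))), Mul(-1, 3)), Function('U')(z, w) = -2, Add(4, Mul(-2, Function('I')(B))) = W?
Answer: 168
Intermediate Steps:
Function('I')(B) = -1 (Function('I')(B) = Add(2, Mul(Rational(-1, 2), 6)) = Add(2, -3) = -1)
Function('H')(P, p) = -4 (Function('H')(P, p) = Add(-1, Mul(-1, 3)) = Add(-1, -3) = -4)
N = -42 (N = Add(Mul(4, Add(-5, -4)), Mul(-2, 3)) = Add(Mul(4, -9), -6) = Add(-36, -6) = -42)
Mul(N, Function('H')(-21, Pow(Mul(-3, Pow(2, -1)), 4))) = Mul(-42, -4) = 168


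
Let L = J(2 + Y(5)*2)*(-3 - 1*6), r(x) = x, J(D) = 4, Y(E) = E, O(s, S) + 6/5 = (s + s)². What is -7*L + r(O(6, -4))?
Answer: 1974/5 ≈ 394.80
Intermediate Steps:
O(s, S) = -6/5 + 4*s² (O(s, S) = -6/5 + (s + s)² = -6/5 + (2*s)² = -6/5 + 4*s²)
L = -36 (L = 4*(-3 - 1*6) = 4*(-3 - 6) = 4*(-9) = -36)
-7*L + r(O(6, -4)) = -7*(-36) + (-6/5 + 4*6²) = 252 + (-6/5 + 4*36) = 252 + (-6/5 + 144) = 252 + 714/5 = 1974/5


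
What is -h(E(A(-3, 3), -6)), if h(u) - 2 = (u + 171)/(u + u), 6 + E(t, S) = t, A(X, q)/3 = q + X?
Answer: 47/4 ≈ 11.750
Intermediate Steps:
A(X, q) = 3*X + 3*q (A(X, q) = 3*(q + X) = 3*(X + q) = 3*X + 3*q)
E(t, S) = -6 + t
h(u) = 2 + (171 + u)/(2*u) (h(u) = 2 + (u + 171)/(u + u) = 2 + (171 + u)/((2*u)) = 2 + (171 + u)*(1/(2*u)) = 2 + (171 + u)/(2*u))
-h(E(A(-3, 3), -6)) = -(171 + 5*(-6 + (3*(-3) + 3*3)))/(2*(-6 + (3*(-3) + 3*3))) = -(171 + 5*(-6 + (-9 + 9)))/(2*(-6 + (-9 + 9))) = -(171 + 5*(-6 + 0))/(2*(-6 + 0)) = -(171 + 5*(-6))/(2*(-6)) = -(-1)*(171 - 30)/(2*6) = -(-1)*141/(2*6) = -1*(-47/4) = 47/4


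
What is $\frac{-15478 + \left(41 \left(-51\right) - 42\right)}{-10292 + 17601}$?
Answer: $- \frac{17611}{7309} \approx -2.4095$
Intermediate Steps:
$\frac{-15478 + \left(41 \left(-51\right) - 42\right)}{-10292 + 17601} = \frac{-15478 - 2133}{7309} = \left(-15478 - 2133\right) \frac{1}{7309} = \left(-17611\right) \frac{1}{7309} = - \frac{17611}{7309}$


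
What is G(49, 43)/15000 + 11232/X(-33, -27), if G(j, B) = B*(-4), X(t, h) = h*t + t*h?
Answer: 86509/13750 ≈ 6.2916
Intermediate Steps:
X(t, h) = 2*h*t (X(t, h) = h*t + h*t = 2*h*t)
G(j, B) = -4*B
G(49, 43)/15000 + 11232/X(-33, -27) = -4*43/15000 + 11232/((2*(-27)*(-33))) = -172*1/15000 + 11232/1782 = -43/3750 + 11232*(1/1782) = -43/3750 + 208/33 = 86509/13750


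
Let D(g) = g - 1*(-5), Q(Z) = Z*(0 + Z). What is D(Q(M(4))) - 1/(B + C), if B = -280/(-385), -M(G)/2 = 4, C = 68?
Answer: 52153/756 ≈ 68.985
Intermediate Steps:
M(G) = -8 (M(G) = -2*4 = -8)
Q(Z) = Z² (Q(Z) = Z*Z = Z²)
B = 8/11 (B = -280*(-1/385) = 8/11 ≈ 0.72727)
D(g) = 5 + g (D(g) = g + 5 = 5 + g)
D(Q(M(4))) - 1/(B + C) = (5 + (-8)²) - 1/(8/11 + 68) = (5 + 64) - 1/756/11 = 69 - 1*11/756 = 69 - 11/756 = 52153/756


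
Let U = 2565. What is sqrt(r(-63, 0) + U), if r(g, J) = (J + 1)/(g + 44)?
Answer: 59*sqrt(266)/19 ≈ 50.645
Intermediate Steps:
r(g, J) = (1 + J)/(44 + g)
sqrt(r(-63, 0) + U) = sqrt((1 + 0)/(44 - 63) + 2565) = sqrt(1/(-19) + 2565) = sqrt(-1/19*1 + 2565) = sqrt(-1/19 + 2565) = sqrt(48734/19) = 59*sqrt(266)/19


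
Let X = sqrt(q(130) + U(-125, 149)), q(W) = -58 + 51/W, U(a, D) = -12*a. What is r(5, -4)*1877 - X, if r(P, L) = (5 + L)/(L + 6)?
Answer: 1877/2 - sqrt(24376430)/130 ≈ 900.52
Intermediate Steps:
r(P, L) = (5 + L)/(6 + L)
X = sqrt(24376430)/130 (X = sqrt((-58 + 51/130) - 12*(-125)) = sqrt((-58 + 51*(1/130)) + 1500) = sqrt((-58 + 51/130) + 1500) = sqrt(-7489/130 + 1500) = sqrt(187511/130) = sqrt(24376430)/130 ≈ 37.979)
r(5, -4)*1877 - X = ((5 - 4)/(6 - 4))*1877 - sqrt(24376430)/130 = (1/2)*1877 - sqrt(24376430)/130 = 1877/2 - sqrt(24376430)/130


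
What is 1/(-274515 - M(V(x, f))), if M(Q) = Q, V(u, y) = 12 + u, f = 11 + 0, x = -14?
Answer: -1/274513 ≈ -3.6428e-6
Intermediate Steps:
f = 11
1/(-274515 - M(V(x, f))) = 1/(-274515 - (12 - 14)) = 1/(-274515 - 1*(-2)) = 1/(-274515 + 2) = 1/(-274513) = -1/274513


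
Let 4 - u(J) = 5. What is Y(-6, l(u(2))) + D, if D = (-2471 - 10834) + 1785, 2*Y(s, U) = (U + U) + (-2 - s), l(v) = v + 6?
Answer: -11513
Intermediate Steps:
u(J) = -1 (u(J) = 4 - 1*5 = 4 - 5 = -1)
l(v) = 6 + v
Y(s, U) = -1 + U - s/2 (Y(s, U) = ((U + U) + (-2 - s))/2 = (2*U + (-2 - s))/2 = (-2 - s + 2*U)/2 = -1 + U - s/2)
D = -11520 (D = -13305 + 1785 = -11520)
Y(-6, l(u(2))) + D = (-1 + (6 - 1) - 1/2*(-6)) - 11520 = (-1 + 5 + 3) - 11520 = 7 - 11520 = -11513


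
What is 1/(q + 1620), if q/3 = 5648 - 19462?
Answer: -1/39822 ≈ -2.5112e-5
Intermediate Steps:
q = -41442 (q = 3*(5648 - 19462) = 3*(-13814) = -41442)
1/(q + 1620) = 1/(-41442 + 1620) = 1/(-39822) = -1/39822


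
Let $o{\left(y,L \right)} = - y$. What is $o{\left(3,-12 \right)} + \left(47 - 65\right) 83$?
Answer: $-1497$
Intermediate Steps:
$o{\left(3,-12 \right)} + \left(47 - 65\right) 83 = \left(-1\right) 3 + \left(47 - 65\right) 83 = -3 - 1494 = -1497$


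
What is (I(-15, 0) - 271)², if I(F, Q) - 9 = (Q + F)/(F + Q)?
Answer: 68121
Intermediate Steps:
I(F, Q) = 10 (I(F, Q) = 9 + (Q + F)/(F + Q) = 9 + (F + Q)/(F + Q) = 9 + 1 = 10)
(I(-15, 0) - 271)² = (10 - 271)² = (-261)² = 68121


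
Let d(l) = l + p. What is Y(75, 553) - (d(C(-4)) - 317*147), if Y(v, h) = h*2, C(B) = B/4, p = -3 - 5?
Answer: 47714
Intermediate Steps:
p = -8
C(B) = B/4 (C(B) = B*(1/4) = B/4)
Y(v, h) = 2*h
d(l) = -8 + l (d(l) = l - 8 = -8 + l)
Y(75, 553) - (d(C(-4)) - 317*147) = 2*553 - ((-8 + (1/4)*(-4)) - 317*147) = 1106 - ((-8 - 1) - 46599) = 1106 - (-9 - 46599) = 1106 - 1*(-46608) = 1106 + 46608 = 47714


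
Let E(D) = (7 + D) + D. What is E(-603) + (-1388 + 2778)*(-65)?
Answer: -91549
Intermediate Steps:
E(D) = 7 + 2*D
E(-603) + (-1388 + 2778)*(-65) = (7 + 2*(-603)) + (-1388 + 2778)*(-65) = (7 - 1206) + 1390*(-65) = -1199 - 90350 = -91549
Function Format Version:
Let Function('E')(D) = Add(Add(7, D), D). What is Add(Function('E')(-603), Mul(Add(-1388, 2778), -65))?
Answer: -91549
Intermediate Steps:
Function('E')(D) = Add(7, Mul(2, D))
Add(Function('E')(-603), Mul(Add(-1388, 2778), -65)) = Add(Add(7, Mul(2, -603)), Mul(Add(-1388, 2778), -65)) = Add(Add(7, -1206), Mul(1390, -65)) = Add(-1199, -90350) = -91549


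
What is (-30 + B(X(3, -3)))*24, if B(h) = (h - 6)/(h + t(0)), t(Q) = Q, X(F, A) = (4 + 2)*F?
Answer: -704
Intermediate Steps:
X(F, A) = 6*F
B(h) = (-6 + h)/h (B(h) = (h - 6)/(h + 0) = (-6 + h)/h)
(-30 + B(X(3, -3)))*24 = (-30 + (-6 + 6*3)/((6*3)))*24 = (-30 + (-6 + 18)/18)*24 = (-30 + (1/18)*12)*24 = (-30 + ⅔)*24 = -88/3*24 = -704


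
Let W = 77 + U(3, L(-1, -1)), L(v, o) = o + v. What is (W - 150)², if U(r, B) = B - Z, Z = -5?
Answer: 4900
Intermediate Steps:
U(r, B) = 5 + B (U(r, B) = B - 1*(-5) = B + 5 = 5 + B)
W = 80 (W = 77 + (5 + (-1 - 1)) = 77 + (5 - 2) = 77 + 3 = 80)
(W - 150)² = (80 - 150)² = (-70)² = 4900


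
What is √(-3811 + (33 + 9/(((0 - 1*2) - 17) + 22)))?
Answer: 5*I*√151 ≈ 61.441*I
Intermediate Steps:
√(-3811 + (33 + 9/(((0 - 1*2) - 17) + 22))) = √(-3811 + (33 + 9/(((0 - 2) - 17) + 22))) = √(-3811 + (33 + 9/((-2 - 17) + 22))) = √(-3811 + (33 + 9/(-19 + 22))) = √(-3811 + (33 + 9/3)) = √(-3811 + (33 + 9*(⅓))) = √(-3811 + (33 + 3)) = √(-3811 + 36) = √(-3775) = 5*I*√151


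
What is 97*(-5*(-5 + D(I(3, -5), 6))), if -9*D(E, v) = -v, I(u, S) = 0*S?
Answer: 6305/3 ≈ 2101.7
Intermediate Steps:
I(u, S) = 0
D(E, v) = v/9 (D(E, v) = -(-1)*v/9 = v/9)
97*(-5*(-5 + D(I(3, -5), 6))) = 97*(-5*(-5 + (⅑)*6)) = 97*(-5*(-5 + ⅔)) = 97*(-5*(-13/3)) = 97*(65/3) = 6305/3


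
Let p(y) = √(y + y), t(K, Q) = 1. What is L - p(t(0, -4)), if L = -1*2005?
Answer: -2005 - √2 ≈ -2006.4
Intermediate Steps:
L = -2005
p(y) = √2*√y (p(y) = √(2*y) = √2*√y)
L - p(t(0, -4)) = -2005 - √2*√1 = -2005 - √2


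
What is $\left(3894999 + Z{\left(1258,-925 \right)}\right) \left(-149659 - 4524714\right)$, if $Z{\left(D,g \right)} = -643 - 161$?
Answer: $-18202919964735$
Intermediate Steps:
$Z{\left(D,g \right)} = -804$ ($Z{\left(D,g \right)} = -643 - 161 = -804$)
$\left(3894999 + Z{\left(1258,-925 \right)}\right) \left(-149659 - 4524714\right) = \left(3894999 - 804\right) \left(-149659 - 4524714\right) = 3894195 \left(-4674373\right) = -18202919964735$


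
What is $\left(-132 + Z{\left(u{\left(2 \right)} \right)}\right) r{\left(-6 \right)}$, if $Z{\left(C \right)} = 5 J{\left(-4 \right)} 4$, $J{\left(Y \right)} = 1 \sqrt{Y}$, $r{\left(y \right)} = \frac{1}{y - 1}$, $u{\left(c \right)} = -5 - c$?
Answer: $\frac{132}{7} - \frac{40 i}{7} \approx 18.857 - 5.7143 i$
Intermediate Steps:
$r{\left(y \right)} = \frac{1}{-1 + y}$
$J{\left(Y \right)} = \sqrt{Y}$
$Z{\left(C \right)} = 40 i$ ($Z{\left(C \right)} = 5 \sqrt{-4} \cdot 4 = 5 \cdot 2 i 4 = 10 i 4 = 40 i$)
$\left(-132 + Z{\left(u{\left(2 \right)} \right)}\right) r{\left(-6 \right)} = \frac{-132 + 40 i}{-1 - 6} = \frac{-132 + 40 i}{-7} = \left(-132 + 40 i\right) \left(- \frac{1}{7}\right) = \frac{132}{7} - \frac{40 i}{7}$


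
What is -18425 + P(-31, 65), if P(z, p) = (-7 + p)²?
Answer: -15061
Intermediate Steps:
-18425 + P(-31, 65) = -18425 + (-7 + 65)² = -18425 + 58² = -18425 + 3364 = -15061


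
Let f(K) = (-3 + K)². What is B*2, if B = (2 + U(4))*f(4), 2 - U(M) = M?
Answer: 0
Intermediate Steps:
U(M) = 2 - M
B = 0 (B = (2 + (2 - 1*4))*(-3 + 4)² = (2 + (2 - 4))*1² = (2 - 2)*1 = 0*1 = 0)
B*2 = 0*2 = 0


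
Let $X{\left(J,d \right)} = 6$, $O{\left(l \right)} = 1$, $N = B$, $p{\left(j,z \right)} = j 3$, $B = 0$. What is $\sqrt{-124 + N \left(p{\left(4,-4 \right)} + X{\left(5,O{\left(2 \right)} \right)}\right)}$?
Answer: $2 i \sqrt{31} \approx 11.136 i$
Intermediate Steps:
$p{\left(j,z \right)} = 3 j$
$N = 0$
$\sqrt{-124 + N \left(p{\left(4,-4 \right)} + X{\left(5,O{\left(2 \right)} \right)}\right)} = \sqrt{-124 + 0 \left(3 \cdot 4 + 6\right)} = \sqrt{-124 + 0 \left(12 + 6\right)} = \sqrt{-124 + 0 \cdot 18} = \sqrt{-124 + 0} = \sqrt{-124} = 2 i \sqrt{31}$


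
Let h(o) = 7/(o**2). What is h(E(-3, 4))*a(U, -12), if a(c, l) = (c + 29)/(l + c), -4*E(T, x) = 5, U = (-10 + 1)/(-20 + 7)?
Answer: -6176/525 ≈ -11.764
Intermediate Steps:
U = 9/13 (U = -9/(-13) = -9*(-1/13) = 9/13 ≈ 0.69231)
E(T, x) = -5/4 (E(T, x) = -1/4*5 = -5/4)
a(c, l) = (29 + c)/(c + l)
h(o) = 7/o**2
h(E(-3, 4))*a(U, -12) = (7/(-5/4)**2)*((29 + 9/13)/(9/13 - 12)) = (7*(16/25))*((386/13)/(-147/13)) = 112*(-13/147*386/13)/25 = (112/25)*(-386/147) = -6176/525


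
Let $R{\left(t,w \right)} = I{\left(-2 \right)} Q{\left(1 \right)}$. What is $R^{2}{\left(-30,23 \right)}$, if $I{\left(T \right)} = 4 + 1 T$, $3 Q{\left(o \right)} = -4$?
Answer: $\frac{64}{9} \approx 7.1111$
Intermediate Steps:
$Q{\left(o \right)} = - \frac{4}{3}$ ($Q{\left(o \right)} = \frac{1}{3} \left(-4\right) = - \frac{4}{3}$)
$I{\left(T \right)} = 4 + T$
$R{\left(t,w \right)} = - \frac{8}{3}$ ($R{\left(t,w \right)} = \left(4 - 2\right) \left(- \frac{4}{3}\right) = 2 \left(- \frac{4}{3}\right) = - \frac{8}{3}$)
$R^{2}{\left(-30,23 \right)} = \left(- \frac{8}{3}\right)^{2} = \frac{64}{9}$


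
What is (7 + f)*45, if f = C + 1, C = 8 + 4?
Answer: 900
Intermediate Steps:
C = 12
f = 13 (f = 12 + 1 = 13)
(7 + f)*45 = (7 + 13)*45 = 20*45 = 900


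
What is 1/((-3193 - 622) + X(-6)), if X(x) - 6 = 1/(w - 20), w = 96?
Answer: -76/289483 ≈ -0.00026254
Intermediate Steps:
X(x) = 457/76 (X(x) = 6 + 1/(96 - 20) = 6 + 1/76 = 457/76)
1/((-3193 - 622) + X(-6)) = 1/((-3193 - 622) + 457/76) = 1/(-3815 + 457/76) = 1/(-289483/76) = -76/289483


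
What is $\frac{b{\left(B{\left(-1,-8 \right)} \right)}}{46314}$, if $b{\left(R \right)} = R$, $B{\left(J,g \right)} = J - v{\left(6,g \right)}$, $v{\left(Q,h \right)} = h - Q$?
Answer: $\frac{13}{46314} \approx 0.00028069$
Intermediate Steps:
$B{\left(J,g \right)} = 6 + J - g$ ($B{\left(J,g \right)} = J - \left(g - 6\right) = J - \left(-6 + g\right) = 6 + J - g$)
$\frac{b{\left(B{\left(-1,-8 \right)} \right)}}{46314} = \frac{6 - 1 - -8}{46314} = \left(6 - 1 + 8\right) \frac{1}{46314} = 13 \cdot \frac{1}{46314} = \frac{13}{46314}$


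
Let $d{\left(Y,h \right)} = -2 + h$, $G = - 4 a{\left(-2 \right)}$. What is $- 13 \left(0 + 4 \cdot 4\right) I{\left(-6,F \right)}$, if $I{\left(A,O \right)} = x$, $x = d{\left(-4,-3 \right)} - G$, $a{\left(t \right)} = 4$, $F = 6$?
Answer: $-2288$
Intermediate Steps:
$G = -16$ ($G = \left(-4\right) 4 = -16$)
$x = 11$ ($x = \left(-2 - 3\right) - -16 = -5 + 16 = 11$)
$I{\left(A,O \right)} = 11$
$- 13 \left(0 + 4 \cdot 4\right) I{\left(-6,F \right)} = - 13 \left(0 + 4 \cdot 4\right) 11 = - 13 \left(0 + 16\right) 11 = \left(-13\right) 16 \cdot 11 = \left(-208\right) 11 = -2288$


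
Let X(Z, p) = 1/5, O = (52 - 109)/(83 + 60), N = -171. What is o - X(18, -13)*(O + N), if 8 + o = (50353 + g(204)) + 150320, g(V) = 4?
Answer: 28700569/143 ≈ 2.0070e+5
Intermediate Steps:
O = -57/143 ≈ -0.39860
X(Z, p) = 1/5
o = 200669 (o = -8 + ((50353 + 4) + 150320) = -8 + (50357 + 150320) = -8 + 200677 = 200669)
o - X(18, -13)*(O + N) = 200669 - (-57/143 - 171)/5 = 200669 - (-24510)/(5*143) = 200669 - 1*(-4902/143) = 200669 + 4902/143 = 28700569/143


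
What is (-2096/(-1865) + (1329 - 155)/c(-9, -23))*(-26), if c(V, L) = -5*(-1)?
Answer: -11439948/1865 ≈ -6134.0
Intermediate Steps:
c(V, L) = 5
(-2096/(-1865) + (1329 - 155)/c(-9, -23))*(-26) = (-2096/(-1865) + (1329 - 155)/5)*(-26) = (-2096*(-1/1865) + 1174*(⅕))*(-26) = (2096/1865 + 1174/5)*(-26) = (439998/1865)*(-26) = -11439948/1865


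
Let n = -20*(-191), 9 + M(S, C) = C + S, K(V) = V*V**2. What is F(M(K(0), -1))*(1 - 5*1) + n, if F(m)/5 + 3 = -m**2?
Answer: 5880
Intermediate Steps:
K(V) = V**3
M(S, C) = -9 + C + S (M(S, C) = -9 + (C + S) = -9 + C + S)
F(m) = -15 - 5*m**2 (F(m) = -15 + 5*(-m**2) = -15 - 5*m**2)
n = 3820
F(M(K(0), -1))*(1 - 5*1) + n = (-15 - 5*(-9 - 1 + 0**3)**2)*(1 - 5*1) + 3820 = (-15 - 5*(-9 - 1 + 0)**2)*(1 - 5) + 3820 = (-15 - 5*(-10)**2)*(-4) + 3820 = (-15 - 5*100)*(-4) + 3820 = (-15 - 500)*(-4) + 3820 = -515*(-4) + 3820 = 2060 + 3820 = 5880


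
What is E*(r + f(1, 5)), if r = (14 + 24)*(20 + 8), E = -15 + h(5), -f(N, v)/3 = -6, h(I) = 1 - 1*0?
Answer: -15148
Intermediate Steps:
h(I) = 1 (h(I) = 1 + 0 = 1)
f(N, v) = 18 (f(N, v) = -3*(-6) = 18)
E = -14 (E = -15 + 1 = -14)
r = 1064 (r = 38*28 = 1064)
E*(r + f(1, 5)) = -14*(1064 + 18) = -14*1082 = -15148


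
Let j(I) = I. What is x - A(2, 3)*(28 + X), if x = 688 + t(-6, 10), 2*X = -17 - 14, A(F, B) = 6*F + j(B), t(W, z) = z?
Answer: 1021/2 ≈ 510.50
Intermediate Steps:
A(F, B) = B + 6*F (A(F, B) = 6*F + B = B + 6*F)
X = -31/2 (X = (-17 - 14)/2 = (1/2)*(-31) = -31/2 ≈ -15.500)
x = 698 (x = 688 + 10 = 698)
x - A(2, 3)*(28 + X) = 698 - (3 + 6*2)*(28 - 31/2) = 698 - (3 + 12)*25/2 = 698 - 15*25/2 = 698 - 1*375/2 = 698 - 375/2 = 1021/2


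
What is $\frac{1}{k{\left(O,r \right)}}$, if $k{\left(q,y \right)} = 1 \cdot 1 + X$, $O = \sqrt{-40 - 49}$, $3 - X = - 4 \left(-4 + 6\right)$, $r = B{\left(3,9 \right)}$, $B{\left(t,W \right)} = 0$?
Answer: $\frac{1}{12} \approx 0.083333$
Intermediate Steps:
$r = 0$
$X = 11$ ($X = 3 - - 4 \left(-4 + 6\right) = 3 - \left(-4\right) 2 = 3 - -8 = 3 + 8 = 11$)
$O = i \sqrt{89}$ ($O = \sqrt{-89} = i \sqrt{89} \approx 9.434 i$)
$k{\left(q,y \right)} = 12$ ($k{\left(q,y \right)} = 1 \cdot 1 + 11 = 1 + 11 = 12$)
$\frac{1}{k{\left(O,r \right)}} = \frac{1}{12}$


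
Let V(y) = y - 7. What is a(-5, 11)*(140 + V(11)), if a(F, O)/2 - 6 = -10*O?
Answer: -29952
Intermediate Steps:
a(F, O) = 12 - 20*O (a(F, O) = 12 + 2*(-10*O) = 12 - 20*O)
V(y) = -7 + y
a(-5, 11)*(140 + V(11)) = (12 - 20*11)*(140 + (-7 + 11)) = (12 - 220)*(140 + 4) = -208*144 = -29952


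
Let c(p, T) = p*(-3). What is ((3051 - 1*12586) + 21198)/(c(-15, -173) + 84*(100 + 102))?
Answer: 109/159 ≈ 0.68553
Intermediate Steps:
c(p, T) = -3*p
((3051 - 1*12586) + 21198)/(c(-15, -173) + 84*(100 + 102)) = ((3051 - 1*12586) + 21198)/(-3*(-15) + 84*(100 + 102)) = ((3051 - 12586) + 21198)/(45 + 84*202) = (-9535 + 21198)/(45 + 16968) = 11663/17013 = 11663*(1/17013) = 109/159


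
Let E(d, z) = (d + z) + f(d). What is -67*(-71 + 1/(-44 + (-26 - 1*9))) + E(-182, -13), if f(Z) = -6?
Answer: 359991/79 ≈ 4556.8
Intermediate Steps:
E(d, z) = -6 + d + z (E(d, z) = (d + z) - 6 = -6 + d + z)
-67*(-71 + 1/(-44 + (-26 - 1*9))) + E(-182, -13) = -67*(-71 + 1/(-44 + (-26 - 1*9))) + (-6 - 182 - 13) = -67*(-71 + 1/(-44 + (-26 - 9))) - 201 = -67*(-71 + 1/(-44 - 35)) - 201 = -67*(-71 + 1/(-79)) - 201 = -67*(-71 - 1/79) - 201 = -67*(-5610/79) - 201 = 375870/79 - 201 = 359991/79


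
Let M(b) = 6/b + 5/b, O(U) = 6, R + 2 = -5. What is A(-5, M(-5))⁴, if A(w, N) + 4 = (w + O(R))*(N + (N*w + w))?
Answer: 1/625 ≈ 0.0016000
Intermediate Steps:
R = -7 (R = -2 - 5 = -7)
M(b) = 11/b
A(w, N) = -4 + (6 + w)*(N + w + N*w) (A(w, N) = -4 + (w + 6)*(N + (N*w + w)) = -4 + (6 + w)*(N + (w + N*w)) = -4 + (6 + w)*(N + w + N*w))
A(-5, M(-5))⁴ = (-4 + (-5)² + 6*(11/(-5)) + 6*(-5) + (11/(-5))*(-5)² + 7*(11/(-5))*(-5))⁴ = (-4 + 25 + 6*(11*(-⅕)) - 30 + (11*(-⅕))*25 + 7*(11*(-⅕))*(-5))⁴ = (-4 + 25 + 6*(-11/5) - 30 - 11/5*25 + 7*(-11/5)*(-5))⁴ = (-4 + 25 - 66/5 - 30 - 55 + 77)⁴ = (-⅕)⁴ = 1/625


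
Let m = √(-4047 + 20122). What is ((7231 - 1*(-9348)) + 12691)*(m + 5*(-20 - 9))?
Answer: -4244150 + 146350*√643 ≈ -5.3309e+5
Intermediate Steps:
m = 5*√643 (m = √16075 = 5*√643 ≈ 126.79)
((7231 - 1*(-9348)) + 12691)*(m + 5*(-20 - 9)) = ((7231 - 1*(-9348)) + 12691)*(5*√643 + 5*(-20 - 9)) = ((7231 + 9348) + 12691)*(5*√643 + 5*(-29)) = (16579 + 12691)*(5*√643 - 145) = 29270*(-145 + 5*√643) = -4244150 + 146350*√643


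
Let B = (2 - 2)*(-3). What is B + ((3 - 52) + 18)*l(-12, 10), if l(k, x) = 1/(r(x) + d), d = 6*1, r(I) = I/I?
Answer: -31/7 ≈ -4.4286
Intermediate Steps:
r(I) = 1
d = 6
B = 0 (B = 0*(-3) = 0)
l(k, x) = ⅐ (l(k, x) = 1/(1 + 6) = 1/7 = ⅐)
B + ((3 - 52) + 18)*l(-12, 10) = 0 + ((3 - 52) + 18)*(⅐) = 0 + (-49 + 18)*(⅐) = 0 - 31*⅐ = 0 - 31/7 = -31/7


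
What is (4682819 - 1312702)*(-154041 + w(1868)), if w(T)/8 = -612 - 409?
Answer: -546663308453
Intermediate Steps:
w(T) = -8168 (w(T) = 8*(-612 - 409) = 8*(-1021) = -8168)
(4682819 - 1312702)*(-154041 + w(1868)) = (4682819 - 1312702)*(-154041 - 8168) = 3370117*(-162209) = -546663308453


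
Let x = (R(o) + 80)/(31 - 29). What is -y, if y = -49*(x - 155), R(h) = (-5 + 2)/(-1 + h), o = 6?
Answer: -56497/10 ≈ -5649.7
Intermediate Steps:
R(h) = -3/(-1 + h)
x = 397/10 (x = (-3/(-1 + 6) + 80)/(31 - 29) = (-3/5 + 80)/2 = (-3*⅕ + 80)*(½) = (-⅗ + 80)*(½) = (397/5)*(½) = 397/10 ≈ 39.700)
y = 56497/10 (y = -49*(397/10 - 155) = -49*(-1153/10) = 56497/10 ≈ 5649.7)
-y = -1*56497/10 = -56497/10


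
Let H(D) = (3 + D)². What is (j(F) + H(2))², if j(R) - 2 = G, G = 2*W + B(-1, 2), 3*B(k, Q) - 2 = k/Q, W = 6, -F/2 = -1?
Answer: 6241/4 ≈ 1560.3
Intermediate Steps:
F = 2 (F = -2*(-1) = 2)
B(k, Q) = ⅔ + k/(3*Q) (B(k, Q) = ⅔ + (k/Q)/3 = ⅔ + k/(3*Q))
G = 25/2 (G = 2*6 + (⅓)*(-1 + 2*2)/2 = 12 + (⅓)*(½)*(-1 + 4) = 12 + (⅓)*(½)*3 = 12 + ½ = 25/2 ≈ 12.500)
j(R) = 29/2 (j(R) = 2 + 25/2 = 29/2)
(j(F) + H(2))² = (29/2 + (3 + 2)²)² = (29/2 + 5²)² = (29/2 + 25)² = (79/2)² = 6241/4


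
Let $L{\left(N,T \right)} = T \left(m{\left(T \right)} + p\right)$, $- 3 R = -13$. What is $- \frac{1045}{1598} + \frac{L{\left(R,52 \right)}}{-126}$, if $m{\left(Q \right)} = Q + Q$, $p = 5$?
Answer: $- \frac{4594567}{100674} \approx -45.638$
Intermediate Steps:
$R = \frac{13}{3}$ ($R = \left(- \frac{1}{3}\right) \left(-13\right) = \frac{13}{3} \approx 4.3333$)
$m{\left(Q \right)} = 2 Q$
$L{\left(N,T \right)} = T \left(5 + 2 T\right)$ ($L{\left(N,T \right)} = T \left(2 T + 5\right) = T \left(5 + 2 T\right)$)
$- \frac{1045}{1598} + \frac{L{\left(R,52 \right)}}{-126} = - \frac{1045}{1598} + \frac{52 \left(5 + 2 \cdot 52\right)}{-126} = \left(-1045\right) \frac{1}{1598} + 52 \left(5 + 104\right) \left(- \frac{1}{126}\right) = - \frac{1045}{1598} + 52 \cdot 109 \left(- \frac{1}{126}\right) = - \frac{1045}{1598} + 5668 \left(- \frac{1}{126}\right) = - \frac{1045}{1598} - \frac{2834}{63} = - \frac{4594567}{100674}$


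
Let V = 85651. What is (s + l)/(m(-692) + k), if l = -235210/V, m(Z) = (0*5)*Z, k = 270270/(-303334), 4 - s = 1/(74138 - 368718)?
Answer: -4798169088005057/3409600857963300 ≈ -1.4073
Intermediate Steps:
s = 1178321/294580 (s = 4 - 1/(74138 - 368718) = 4 - 1/(-294580) = 4 - 1*(-1/294580) = 4 + 1/294580 = 1178321/294580 ≈ 4.0000)
k = -135135/151667 (k = 270270*(-1/303334) = -135135/151667 ≈ -0.89100)
m(Z) = 0 (m(Z) = 0*Z = 0)
l = -235210/85651 ≈ -2.7461
(s + l)/(m(-692) + k) = (1178321/294580 - 235210/85651)/(0 - 135135/151667) = 31636210171/(25231071580*(-135135/151667)) = (31636210171/25231071580)*(-151667/135135) = -4798169088005057/3409600857963300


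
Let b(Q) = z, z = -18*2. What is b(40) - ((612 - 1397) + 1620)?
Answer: -871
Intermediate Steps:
z = -36
b(Q) = -36
b(40) - ((612 - 1397) + 1620) = -36 - ((612 - 1397) + 1620) = -36 - (-785 + 1620) = -36 - 1*835 = -36 - 835 = -871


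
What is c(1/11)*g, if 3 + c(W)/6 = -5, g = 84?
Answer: -4032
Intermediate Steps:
c(W) = -48 (c(W) = -18 + 6*(-5) = -18 - 30 = -48)
c(1/11)*g = -48*84 = -4032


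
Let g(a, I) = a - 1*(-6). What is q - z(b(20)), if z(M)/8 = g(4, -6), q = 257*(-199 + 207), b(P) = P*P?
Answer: 1976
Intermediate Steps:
b(P) = P²
q = 2056 (q = 257*8 = 2056)
g(a, I) = 6 + a (g(a, I) = a + 6 = 6 + a)
z(M) = 80 (z(M) = 8*(6 + 4) = 8*10 = 80)
q - z(b(20)) = 2056 - 1*80 = 2056 - 80 = 1976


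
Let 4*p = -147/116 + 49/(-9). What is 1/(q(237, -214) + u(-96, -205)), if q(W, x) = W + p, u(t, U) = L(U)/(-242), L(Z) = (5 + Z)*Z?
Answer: 505296/33299305 ≈ 0.015174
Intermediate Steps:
p = -7007/4176 (p = (-147/116 + 49/(-9))/4 = (-147*1/116 + 49*(-⅑))/4 = (-147/116 - 49/9)/4 = (¼)*(-7007/1044) = -7007/4176 ≈ -1.6779)
L(Z) = Z*(5 + Z)
u(t, U) = -U*(5 + U)/242 (u(t, U) = (U*(5 + U))/(-242) = (U*(5 + U))*(-1/242) = -U*(5 + U)/242)
q(W, x) = -7007/4176 + W (q(W, x) = W - 7007/4176 = -7007/4176 + W)
1/(q(237, -214) + u(-96, -205)) = 1/((-7007/4176 + 237) - 1/242*(-205)*(5 - 205)) = 1/(982705/4176 - 1/242*(-205)*(-200)) = 1/(982705/4176 - 20500/121) = 1/(33299305/505296) = 505296/33299305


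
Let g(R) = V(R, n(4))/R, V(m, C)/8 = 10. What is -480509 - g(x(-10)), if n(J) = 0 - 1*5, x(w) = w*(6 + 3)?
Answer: -4324573/9 ≈ -4.8051e+5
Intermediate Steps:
x(w) = 9*w (x(w) = w*9 = 9*w)
n(J) = -5 (n(J) = 0 - 5 = -5)
V(m, C) = 80 (V(m, C) = 8*10 = 80)
g(R) = 80/R
-480509 - g(x(-10)) = -480509 - 80/(9*(-10)) = -480509 - 80/(-90) = -480509 - 80*(-1)/90 = -480509 - 1*(-8/9) = -480509 + 8/9 = -4324573/9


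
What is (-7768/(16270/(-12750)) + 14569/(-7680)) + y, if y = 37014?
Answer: 538543807277/12495360 ≈ 43100.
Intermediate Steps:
(-7768/(16270/(-12750)) + 14569/(-7680)) + y = (-7768/(16270/(-12750)) + 14569/(-7680)) + 37014 = (-7768/(16270*(-1/12750)) + 14569*(-1/7680)) + 37014 = (-7768/(-1627/1275) - 14569/7680) + 37014 = (-7768*(-1275/1627) - 14569/7680) + 37014 = (9904200/1627 - 14569/7680) + 37014 = 76040552237/12495360 + 37014 = 538543807277/12495360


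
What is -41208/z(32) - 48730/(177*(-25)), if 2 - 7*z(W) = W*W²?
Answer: 95770166/4832985 ≈ 19.816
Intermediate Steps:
z(W) = 2/7 - W³/7 (z(W) = 2/7 - W*W²/7 = 2/7 - W³/7)
-41208/z(32) - 48730/(177*(-25)) = -41208/(2/7 - ⅐*32³) - 48730/(177*(-25)) = -41208/(2/7 - ⅐*32768) - 48730/(-4425) = -41208/(2/7 - 32768/7) - 48730*(-1/4425) = -41208/(-32766/7) + 9746/885 = -41208*(-7/32766) + 9746/885 = 48076/5461 + 9746/885 = 95770166/4832985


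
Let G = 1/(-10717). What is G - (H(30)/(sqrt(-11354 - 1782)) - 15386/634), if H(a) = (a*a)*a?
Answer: 82445564/3397289 + 6750*I*sqrt(821)/821 ≈ 24.268 + 235.58*I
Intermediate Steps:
H(a) = a**3 (H(a) = a**2*a = a**3)
G = -1/10717 ≈ -9.3310e-5
G - (H(30)/(sqrt(-11354 - 1782)) - 15386/634) = -1/10717 - (30**3/(sqrt(-11354 - 1782)) - 15386/634) = -1/10717 - (27000/(sqrt(-13136)) - 15386*1/634) = -1/10717 - (27000/((4*I*sqrt(821))) - 7693/317) = -1/10717 - (27000*(-I*sqrt(821)/3284) - 7693/317) = -1/10717 - (-6750*I*sqrt(821)/821 - 7693/317) = -1/10717 - (-7693/317 - 6750*I*sqrt(821)/821) = -1/10717 + (7693/317 + 6750*I*sqrt(821)/821) = 82445564/3397289 + 6750*I*sqrt(821)/821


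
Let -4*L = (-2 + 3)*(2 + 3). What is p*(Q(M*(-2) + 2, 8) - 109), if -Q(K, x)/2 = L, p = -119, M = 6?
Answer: 25347/2 ≈ 12674.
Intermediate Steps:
L = -5/4 (L = -(-2 + 3)*(2 + 3)/4 = -5/4 ≈ -1.2500)
Q(K, x) = 5/2 (Q(K, x) = -2*(-5/4) = 5/2)
p*(Q(M*(-2) + 2, 8) - 109) = -119*(5/2 - 109) = -119*(-213/2) = 25347/2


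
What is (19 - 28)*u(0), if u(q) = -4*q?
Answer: 0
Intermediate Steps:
(19 - 28)*u(0) = (19 - 28)*(-4*0) = -9*0 = 0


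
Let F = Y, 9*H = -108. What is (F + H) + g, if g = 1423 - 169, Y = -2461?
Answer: -1219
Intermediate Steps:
H = -12 (H = (⅑)*(-108) = -12)
g = 1254
F = -2461
(F + H) + g = (-2461 - 12) + 1254 = -2473 + 1254 = -1219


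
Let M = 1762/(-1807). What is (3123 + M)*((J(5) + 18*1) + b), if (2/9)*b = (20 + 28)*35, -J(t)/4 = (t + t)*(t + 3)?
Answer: 40945999742/1807 ≈ 2.2660e+7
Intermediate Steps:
M = -1762/1807 (M = 1762*(-1/1807) = -1762/1807 ≈ -0.97510)
J(t) = -8*t*(3 + t) (J(t) = -4*(t + t)*(t + 3) = -4*2*t*(3 + t) = -8*t*(3 + t))
b = 7560 (b = 9*((20 + 28)*35)/2 = 9*(48*35)/2 = (9/2)*1680 = 7560)
(3123 + M)*((J(5) + 18*1) + b) = (3123 - 1762/1807)*((-8*5*(3 + 5) + 18*1) + 7560) = 5641499*((-8*5*8 + 18) + 7560)/1807 = 5641499*((-320 + 18) + 7560)/1807 = 5641499*(-302 + 7560)/1807 = (5641499/1807)*7258 = 40945999742/1807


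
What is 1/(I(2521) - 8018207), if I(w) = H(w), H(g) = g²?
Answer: -1/1662766 ≈ -6.0141e-7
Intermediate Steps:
I(w) = w²
1/(I(2521) - 8018207) = 1/(2521² - 8018207) = 1/(6355441 - 8018207) = 1/(-1662766) = -1/1662766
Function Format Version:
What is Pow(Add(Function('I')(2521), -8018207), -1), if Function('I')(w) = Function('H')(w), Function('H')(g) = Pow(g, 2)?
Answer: Rational(-1, 1662766) ≈ -6.0141e-7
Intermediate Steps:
Function('I')(w) = Pow(w, 2)
Pow(Add(Function('I')(2521), -8018207), -1) = Pow(Add(Pow(2521, 2), -8018207), -1) = Pow(Add(6355441, -8018207), -1) = Pow(-1662766, -1) = Rational(-1, 1662766)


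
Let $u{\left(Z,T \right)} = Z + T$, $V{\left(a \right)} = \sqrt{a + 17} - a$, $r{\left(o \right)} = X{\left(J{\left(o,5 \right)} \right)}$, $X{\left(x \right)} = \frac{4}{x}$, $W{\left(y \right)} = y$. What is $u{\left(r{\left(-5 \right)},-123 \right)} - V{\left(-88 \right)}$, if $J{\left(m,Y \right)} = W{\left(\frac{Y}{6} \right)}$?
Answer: $- \frac{1031}{5} - i \sqrt{71} \approx -206.2 - 8.4261 i$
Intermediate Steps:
$J{\left(m,Y \right)} = \frac{Y}{6}$
$r{\left(o \right)} = \frac{24}{5}$ ($r{\left(o \right)} = \frac{4}{\frac{1}{6} \cdot 5} = \frac{4}{\frac{5}{6}} = 4 \cdot \frac{6}{5} = \frac{24}{5}$)
$V{\left(a \right)} = \sqrt{17 + a} - a$
$u{\left(Z,T \right)} = T + Z$
$u{\left(r{\left(-5 \right)},-123 \right)} - V{\left(-88 \right)} = \left(-123 + \frac{24}{5}\right) - \left(\sqrt{17 - 88} - -88\right) = - \frac{591}{5} - \left(\sqrt{-71} + 88\right) = - \frac{591}{5} - \left(i \sqrt{71} + 88\right) = - \frac{591}{5} - \left(88 + i \sqrt{71}\right) = - \frac{1031}{5} - i \sqrt{71}$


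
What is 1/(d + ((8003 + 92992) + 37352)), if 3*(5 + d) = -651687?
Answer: -1/78887 ≈ -1.2676e-5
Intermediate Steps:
d = -217234 (d = -5 + (1/3)*(-651687) = -5 - 217229 = -217234)
1/(d + ((8003 + 92992) + 37352)) = 1/(-217234 + ((8003 + 92992) + 37352)) = 1/(-217234 + (100995 + 37352)) = 1/(-217234 + 138347) = 1/(-78887) = -1/78887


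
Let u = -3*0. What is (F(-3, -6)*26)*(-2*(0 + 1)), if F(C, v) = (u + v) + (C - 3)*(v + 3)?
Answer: -624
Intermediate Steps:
u = 0
F(C, v) = v + (-3 + C)*(3 + v) (F(C, v) = (0 + v) + (C - 3)*(v + 3) = v + (-3 + C)*(3 + v))
(F(-3, -6)*26)*(-2*(0 + 1)) = ((-9 - 2*(-6) + 3*(-3) - 3*(-6))*26)*(-2*(0 + 1)) = ((-9 + 12 - 9 + 18)*26)*(-2*1) = (12*26)*(-2) = 312*(-2) = -624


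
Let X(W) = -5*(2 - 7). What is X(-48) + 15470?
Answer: 15495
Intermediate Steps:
X(W) = 25 (X(W) = -5*(-5) = 25)
X(-48) + 15470 = 25 + 15470 = 15495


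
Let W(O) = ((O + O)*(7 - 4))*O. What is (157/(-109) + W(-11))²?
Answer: 6237366529/11881 ≈ 5.2499e+5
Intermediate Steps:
W(O) = 6*O² (W(O) = ((2*O)*3)*O = (6*O)*O = 6*O²)
(157/(-109) + W(-11))² = (157/(-109) + 6*(-11)²)² = (157*(-1/109) + 6*121)² = (-157/109 + 726)² = (78977/109)² = 6237366529/11881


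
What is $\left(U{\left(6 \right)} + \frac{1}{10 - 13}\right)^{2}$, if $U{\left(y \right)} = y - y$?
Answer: $\frac{1}{9} \approx 0.11111$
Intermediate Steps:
$U{\left(y \right)} = 0$
$\left(U{\left(6 \right)} + \frac{1}{10 - 13}\right)^{2} = \left(0 + \frac{1}{10 - 13}\right)^{2} = \left(0 + \frac{1}{-3}\right)^{2} = \left(0 - \frac{1}{3}\right)^{2} = \left(- \frac{1}{3}\right)^{2} = \frac{1}{9}$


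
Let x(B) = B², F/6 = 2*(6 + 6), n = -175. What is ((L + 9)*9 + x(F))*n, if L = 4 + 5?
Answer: -3657150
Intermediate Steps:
L = 9
F = 144 (F = 6*(2*(6 + 6)) = 6*(2*12) = 6*24 = 144)
((L + 9)*9 + x(F))*n = ((9 + 9)*9 + 144²)*(-175) = (18*9 + 20736)*(-175) = (162 + 20736)*(-175) = 20898*(-175) = -3657150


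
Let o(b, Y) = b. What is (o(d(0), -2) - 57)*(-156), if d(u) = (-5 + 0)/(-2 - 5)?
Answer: 61464/7 ≈ 8780.6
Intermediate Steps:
d(u) = 5/7 (d(u) = -5/(-7) = -5*(-⅐) = 5/7)
(o(d(0), -2) - 57)*(-156) = (5/7 - 57)*(-156) = -394/7*(-156) = 61464/7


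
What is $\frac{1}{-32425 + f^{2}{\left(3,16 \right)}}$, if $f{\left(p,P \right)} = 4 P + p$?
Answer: $- \frac{1}{27936} \approx -3.5796 \cdot 10^{-5}$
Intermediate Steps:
$f{\left(p,P \right)} = p + 4 P$
$\frac{1}{-32425 + f^{2}{\left(3,16 \right)}} = \frac{1}{-32425 + \left(3 + 4 \cdot 16\right)^{2}} = \frac{1}{-32425 + \left(3 + 64\right)^{2}} = \frac{1}{-32425 + 67^{2}} = \frac{1}{-32425 + 4489} = \frac{1}{-27936} = - \frac{1}{27936}$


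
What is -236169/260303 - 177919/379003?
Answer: -135821608964/98655617909 ≈ -1.3767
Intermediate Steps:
-236169/260303 - 177919/379003 = -135821608964/98655617909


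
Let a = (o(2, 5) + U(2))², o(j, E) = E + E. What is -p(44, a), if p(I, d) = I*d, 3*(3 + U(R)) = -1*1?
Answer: -17600/9 ≈ -1955.6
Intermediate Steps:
o(j, E) = 2*E
U(R) = -10/3 (U(R) = -3 + (-1*1)/3 = -3 + (⅓)*(-1) = -3 - ⅓ = -10/3)
a = 400/9 (a = (2*5 - 10/3)² = (10 - 10/3)² = (20/3)² = 400/9 ≈ 44.444)
-p(44, a) = -44*400/9 = -1*17600/9 = -17600/9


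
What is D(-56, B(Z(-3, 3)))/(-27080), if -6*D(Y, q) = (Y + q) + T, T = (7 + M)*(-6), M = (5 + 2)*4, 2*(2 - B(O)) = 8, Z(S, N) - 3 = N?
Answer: -67/40620 ≈ -0.0016494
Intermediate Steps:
Z(S, N) = 3 + N
B(O) = -2 (B(O) = 2 - 1/2*8 = 2 - 4 = -2)
M = 28 (M = 7*4 = 28)
T = -210 (T = (7 + 28)*(-6) = 35*(-6) = -210)
D(Y, q) = 35 - Y/6 - q/6 (D(Y, q) = -((Y + q) - 210)/6 = -(-210 + Y + q)/6 = 35 - Y/6 - q/6)
D(-56, B(Z(-3, 3)))/(-27080) = (35 - 1/6*(-56) - 1/6*(-2))/(-27080) = (35 + 28/3 + 1/3)*(-1/27080) = (134/3)*(-1/27080) = -67/40620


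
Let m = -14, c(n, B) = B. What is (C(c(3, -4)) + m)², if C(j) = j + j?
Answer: 484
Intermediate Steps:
C(j) = 2*j
(C(c(3, -4)) + m)² = (2*(-4) - 14)² = (-8 - 14)² = (-22)² = 484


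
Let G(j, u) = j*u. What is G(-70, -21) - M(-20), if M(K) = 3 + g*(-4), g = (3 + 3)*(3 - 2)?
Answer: 1491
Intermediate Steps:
g = 6 (g = 6*1 = 6)
M(K) = -21 (M(K) = 3 + 6*(-4) = 3 - 24 = -21)
G(-70, -21) - M(-20) = -70*(-21) - 1*(-21) = 1470 + 21 = 1491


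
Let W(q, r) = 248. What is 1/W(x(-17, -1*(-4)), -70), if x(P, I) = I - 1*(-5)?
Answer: 1/248 ≈ 0.0040323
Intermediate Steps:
x(P, I) = 5 + I (x(P, I) = I + 5 = 5 + I)
1/W(x(-17, -1*(-4)), -70) = 1/248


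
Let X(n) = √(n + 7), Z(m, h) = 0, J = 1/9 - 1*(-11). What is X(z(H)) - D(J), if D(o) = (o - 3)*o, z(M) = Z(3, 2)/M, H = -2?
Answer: -7300/81 + √7 ≈ -87.478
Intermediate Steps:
J = 100/9 (J = ⅑ + 11 = 100/9 ≈ 11.111)
z(M) = 0 (z(M) = 0/M = 0)
X(n) = √(7 + n)
D(o) = o*(-3 + o) (D(o) = (-3 + o)*o = o*(-3 + o))
X(z(H)) - D(J) = √(7 + 0) - 100*(-3 + 100/9)/9 = √7 - 100*73/(9*9) = √7 - 1*7300/81 = √7 - 7300/81 = -7300/81 + √7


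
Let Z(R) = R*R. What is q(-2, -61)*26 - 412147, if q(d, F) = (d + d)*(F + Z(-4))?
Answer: -407467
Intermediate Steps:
Z(R) = R²
q(d, F) = 2*d*(16 + F) (q(d, F) = (d + d)*(F + (-4)²) = (2*d)*(F + 16) = (2*d)*(16 + F) = 2*d*(16 + F))
q(-2, -61)*26 - 412147 = (2*(-2)*(16 - 61))*26 - 412147 = (2*(-2)*(-45))*26 - 412147 = 180*26 - 412147 = 4680 - 412147 = -407467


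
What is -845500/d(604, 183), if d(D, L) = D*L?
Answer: -211375/27633 ≈ -7.6494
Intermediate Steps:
-845500/d(604, 183) = -845500/(604*183) = -845500/110532 = -845500*1/110532 = -211375/27633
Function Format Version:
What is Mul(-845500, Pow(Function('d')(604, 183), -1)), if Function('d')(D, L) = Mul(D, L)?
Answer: Rational(-211375, 27633) ≈ -7.6494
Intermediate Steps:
Mul(-845500, Pow(Function('d')(604, 183), -1)) = Mul(-845500, Pow(Mul(604, 183), -1)) = Mul(-845500, Pow(110532, -1)) = Mul(-845500, Rational(1, 110532)) = Rational(-211375, 27633)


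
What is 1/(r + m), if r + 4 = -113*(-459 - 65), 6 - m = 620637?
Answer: -1/561423 ≈ -1.7812e-6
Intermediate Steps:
m = -620631 (m = 6 - 1*620637 = 6 - 620637 = -620631)
r = 59208 (r = -4 - 113*(-459 - 65) = -4 - 113*(-524) = -4 + 59212 = 59208)
1/(r + m) = 1/(59208 - 620631) = 1/(-561423) = -1/561423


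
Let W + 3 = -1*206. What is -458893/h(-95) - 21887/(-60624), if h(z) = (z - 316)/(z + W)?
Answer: -2819083163657/8305488 ≈ -3.3942e+5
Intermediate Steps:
W = -209 (W = -3 - 1*206 = -3 - 206 = -209)
h(z) = (-316 + z)/(-209 + z) (h(z) = (z - 316)/(z - 209) = (-316 + z)/(-209 + z))
-458893/h(-95) - 21887/(-60624) = -458893*(-209 - 95)/(-316 - 95) - 21887/(-60624) = -458893/(-411/(-304)) - 21887*(-1/60624) = -458893/((-1/304*(-411))) + 21887/60624 = -458893/411/304 + 21887/60624 = -458893*304/411 + 21887/60624 = -139503472/411 + 21887/60624 = -2819083163657/8305488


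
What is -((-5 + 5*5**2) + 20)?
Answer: -140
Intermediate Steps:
-((-5 + 5*5**2) + 20) = -((-5 + 5*25) + 20) = -((-5 + 125) + 20) = -(120 + 20) = -1*140 = -140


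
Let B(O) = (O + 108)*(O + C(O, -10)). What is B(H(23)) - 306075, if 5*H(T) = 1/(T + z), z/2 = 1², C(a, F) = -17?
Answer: -4811097999/15625 ≈ -3.0791e+5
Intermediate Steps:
z = 2 (z = 2*1² = 2*1 = 2)
H(T) = 1/(5*(2 + T)) (H(T) = 1/(5*(T + 2)) = 1/(5*(2 + T)))
B(O) = (-17 + O)*(108 + O) (B(O) = (O + 108)*(O - 17) = (108 + O)*(-17 + O) = (-17 + O)*(108 + O))
B(H(23)) - 306075 = (-1836 + (1/(5*(2 + 23)))² + 91*(1/(5*(2 + 23)))) - 306075 = (-1836 + ((⅕)/25)² + 91*((⅕)/25)) - 306075 = (-1836 + ((⅕)*(1/25))² + 91*((⅕)*(1/25))) - 306075 = (-1836 + (1/125)² + 91*(1/125)) - 306075 = (-1836 + 1/15625 + 91/125) - 306075 = -28676124/15625 - 306075 = -4811097999/15625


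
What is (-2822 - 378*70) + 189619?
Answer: 160337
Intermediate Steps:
(-2822 - 378*70) + 189619 = (-2822 - 26460) + 189619 = -29282 + 189619 = 160337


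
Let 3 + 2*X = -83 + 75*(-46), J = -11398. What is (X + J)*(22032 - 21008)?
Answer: -13481984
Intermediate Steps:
X = -1768 (X = -3/2 + (-83 + 75*(-46))/2 = -3/2 + (-83 - 3450)/2 = -3/2 + (1/2)*(-3533) = -3/2 - 3533/2 = -1768)
(X + J)*(22032 - 21008) = (-1768 - 11398)*(22032 - 21008) = -13166*1024 = -13481984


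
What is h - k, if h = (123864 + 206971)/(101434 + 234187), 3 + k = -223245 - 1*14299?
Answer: 79726092522/335621 ≈ 2.3755e+5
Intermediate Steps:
k = -237547 (k = -3 + (-223245 - 1*14299) = -3 + (-223245 - 14299) = -3 - 237544 = -237547)
h = 330835/335621 ≈ 0.98574
h - k = 330835/335621 - 1*(-237547) = 330835/335621 + 237547 = 79726092522/335621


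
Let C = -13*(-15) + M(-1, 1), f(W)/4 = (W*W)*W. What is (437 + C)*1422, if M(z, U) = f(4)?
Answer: 1262736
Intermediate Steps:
f(W) = 4*W³ (f(W) = 4*((W*W)*W) = 4*(W²*W) = 4*W³)
M(z, U) = 256 (M(z, U) = 4*4³ = 4*64 = 256)
C = 451 (C = -13*(-15) + 256 = 195 + 256 = 451)
(437 + C)*1422 = (437 + 451)*1422 = 888*1422 = 1262736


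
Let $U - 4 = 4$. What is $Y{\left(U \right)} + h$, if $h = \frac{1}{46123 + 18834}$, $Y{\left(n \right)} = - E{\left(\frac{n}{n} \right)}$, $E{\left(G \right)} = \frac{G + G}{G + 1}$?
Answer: $- \frac{64956}{64957} \approx -0.99998$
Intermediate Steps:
$U = 8$ ($U = 4 + 4 = 8$)
$E{\left(G \right)} = \frac{2 G}{1 + G}$
$Y{\left(n \right)} = -1$ ($Y{\left(n \right)} = - \frac{2 \frac{n}{n}}{1 + \frac{n}{n}} = - \frac{2 \cdot 1}{1 + 1} = - \frac{2 \cdot 1}{2} = \left(-1\right) 1 = -1$)
$h = \frac{1}{64957} \approx 1.5395 \cdot 10^{-5}$
$Y{\left(U \right)} + h = -1 + \frac{1}{64957} = - \frac{64956}{64957}$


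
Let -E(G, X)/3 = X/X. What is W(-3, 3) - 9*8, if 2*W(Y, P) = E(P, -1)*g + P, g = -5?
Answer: -63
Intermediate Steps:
E(G, X) = -3 (E(G, X) = -3*X/X = -3*1 = -3)
W(Y, P) = 15/2 + P/2 (W(Y, P) = (-3*(-5) + P)/2 = (15 + P)/2 = 15/2 + P/2)
W(-3, 3) - 9*8 = (15/2 + (½)*3) - 9*8 = (15/2 + 3/2) - 72 = 9 - 72 = -63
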